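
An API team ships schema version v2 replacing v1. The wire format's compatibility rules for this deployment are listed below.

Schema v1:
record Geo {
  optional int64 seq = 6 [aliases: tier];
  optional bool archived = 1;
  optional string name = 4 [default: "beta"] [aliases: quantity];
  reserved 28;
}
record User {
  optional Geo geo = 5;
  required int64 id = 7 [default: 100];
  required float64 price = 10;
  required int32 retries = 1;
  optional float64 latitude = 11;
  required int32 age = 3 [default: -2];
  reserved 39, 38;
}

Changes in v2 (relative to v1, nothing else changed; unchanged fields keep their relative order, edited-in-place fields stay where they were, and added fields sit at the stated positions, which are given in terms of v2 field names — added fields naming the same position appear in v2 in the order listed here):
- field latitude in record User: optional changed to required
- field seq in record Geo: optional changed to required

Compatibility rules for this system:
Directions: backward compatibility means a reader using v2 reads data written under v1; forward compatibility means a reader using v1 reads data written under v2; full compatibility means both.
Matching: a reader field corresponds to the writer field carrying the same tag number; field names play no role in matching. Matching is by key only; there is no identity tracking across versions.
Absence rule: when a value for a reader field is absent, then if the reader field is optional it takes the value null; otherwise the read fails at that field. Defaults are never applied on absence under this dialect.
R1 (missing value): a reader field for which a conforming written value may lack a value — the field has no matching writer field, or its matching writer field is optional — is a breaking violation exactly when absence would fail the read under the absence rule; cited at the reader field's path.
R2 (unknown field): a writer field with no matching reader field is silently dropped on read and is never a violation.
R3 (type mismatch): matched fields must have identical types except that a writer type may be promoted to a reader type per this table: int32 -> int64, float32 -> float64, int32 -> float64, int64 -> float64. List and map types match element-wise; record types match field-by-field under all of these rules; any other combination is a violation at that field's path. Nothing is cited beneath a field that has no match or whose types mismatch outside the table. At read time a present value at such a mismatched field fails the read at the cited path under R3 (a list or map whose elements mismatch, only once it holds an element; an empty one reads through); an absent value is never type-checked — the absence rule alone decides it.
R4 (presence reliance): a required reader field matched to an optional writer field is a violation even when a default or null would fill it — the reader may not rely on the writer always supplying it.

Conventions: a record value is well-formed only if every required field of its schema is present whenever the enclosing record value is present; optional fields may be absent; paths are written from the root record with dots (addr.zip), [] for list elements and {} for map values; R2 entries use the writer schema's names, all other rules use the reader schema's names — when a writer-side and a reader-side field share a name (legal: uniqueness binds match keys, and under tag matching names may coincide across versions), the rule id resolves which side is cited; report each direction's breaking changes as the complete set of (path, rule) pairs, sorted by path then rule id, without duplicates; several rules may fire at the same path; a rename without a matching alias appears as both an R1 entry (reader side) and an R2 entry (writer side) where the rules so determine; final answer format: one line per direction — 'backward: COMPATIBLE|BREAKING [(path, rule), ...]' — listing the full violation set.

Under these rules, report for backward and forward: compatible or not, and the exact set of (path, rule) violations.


backward: BREAKING [(geo.seq, R1), (geo.seq, R4), (latitude, R1), (latitude, R4)]; forward: COMPATIBLE []

arrows below run writer -> reader for User
backward on User — v2 reading data written by v1:
  writer optional, Geo -> Geo: reader geo maps from writer geo
  writer required, int64 -> int64: reader id maps from writer id
  writer required, float64 -> float64: reader price maps from writer price
  writer required, int32 -> int32: reader retries maps from writer retries
  writer optional, float64 -> float64: reader latitude maps from writer latitude
  writer required, int32 -> int32: reader age maps from writer age
  writer optional, int64 -> int64: reader geo.seq maps from writer geo.seq
  writer optional, bool -> bool: reader geo.archived maps from writer geo.archived
  writer optional, string -> string: reader geo.name maps from writer geo.name
  breaking: (geo.seq, R1)
  breaking: (geo.seq, R4)
  breaking: (latitude, R1)
  breaking: (latitude, R4)
  => backward verdict for User: BREAKING, 4 violation(s)
forward on User — v1 reading data written by v2:
  writer optional, Geo -> Geo: reader geo maps from writer geo
  writer required, int64 -> int64: reader id maps from writer id
  writer required, float64 -> float64: reader price maps from writer price
  writer required, int32 -> int32: reader retries maps from writer retries
  writer required, float64 -> float64: reader latitude maps from writer latitude
  writer required, int32 -> int32: reader age maps from writer age
  writer required, int64 -> int64: reader geo.seq maps from writer geo.seq
  writer optional, bool -> bool: reader geo.archived maps from writer geo.archived
  writer optional, string -> string: reader geo.name maps from writer geo.name
  => no violations; forward on User: COMPATIBLE


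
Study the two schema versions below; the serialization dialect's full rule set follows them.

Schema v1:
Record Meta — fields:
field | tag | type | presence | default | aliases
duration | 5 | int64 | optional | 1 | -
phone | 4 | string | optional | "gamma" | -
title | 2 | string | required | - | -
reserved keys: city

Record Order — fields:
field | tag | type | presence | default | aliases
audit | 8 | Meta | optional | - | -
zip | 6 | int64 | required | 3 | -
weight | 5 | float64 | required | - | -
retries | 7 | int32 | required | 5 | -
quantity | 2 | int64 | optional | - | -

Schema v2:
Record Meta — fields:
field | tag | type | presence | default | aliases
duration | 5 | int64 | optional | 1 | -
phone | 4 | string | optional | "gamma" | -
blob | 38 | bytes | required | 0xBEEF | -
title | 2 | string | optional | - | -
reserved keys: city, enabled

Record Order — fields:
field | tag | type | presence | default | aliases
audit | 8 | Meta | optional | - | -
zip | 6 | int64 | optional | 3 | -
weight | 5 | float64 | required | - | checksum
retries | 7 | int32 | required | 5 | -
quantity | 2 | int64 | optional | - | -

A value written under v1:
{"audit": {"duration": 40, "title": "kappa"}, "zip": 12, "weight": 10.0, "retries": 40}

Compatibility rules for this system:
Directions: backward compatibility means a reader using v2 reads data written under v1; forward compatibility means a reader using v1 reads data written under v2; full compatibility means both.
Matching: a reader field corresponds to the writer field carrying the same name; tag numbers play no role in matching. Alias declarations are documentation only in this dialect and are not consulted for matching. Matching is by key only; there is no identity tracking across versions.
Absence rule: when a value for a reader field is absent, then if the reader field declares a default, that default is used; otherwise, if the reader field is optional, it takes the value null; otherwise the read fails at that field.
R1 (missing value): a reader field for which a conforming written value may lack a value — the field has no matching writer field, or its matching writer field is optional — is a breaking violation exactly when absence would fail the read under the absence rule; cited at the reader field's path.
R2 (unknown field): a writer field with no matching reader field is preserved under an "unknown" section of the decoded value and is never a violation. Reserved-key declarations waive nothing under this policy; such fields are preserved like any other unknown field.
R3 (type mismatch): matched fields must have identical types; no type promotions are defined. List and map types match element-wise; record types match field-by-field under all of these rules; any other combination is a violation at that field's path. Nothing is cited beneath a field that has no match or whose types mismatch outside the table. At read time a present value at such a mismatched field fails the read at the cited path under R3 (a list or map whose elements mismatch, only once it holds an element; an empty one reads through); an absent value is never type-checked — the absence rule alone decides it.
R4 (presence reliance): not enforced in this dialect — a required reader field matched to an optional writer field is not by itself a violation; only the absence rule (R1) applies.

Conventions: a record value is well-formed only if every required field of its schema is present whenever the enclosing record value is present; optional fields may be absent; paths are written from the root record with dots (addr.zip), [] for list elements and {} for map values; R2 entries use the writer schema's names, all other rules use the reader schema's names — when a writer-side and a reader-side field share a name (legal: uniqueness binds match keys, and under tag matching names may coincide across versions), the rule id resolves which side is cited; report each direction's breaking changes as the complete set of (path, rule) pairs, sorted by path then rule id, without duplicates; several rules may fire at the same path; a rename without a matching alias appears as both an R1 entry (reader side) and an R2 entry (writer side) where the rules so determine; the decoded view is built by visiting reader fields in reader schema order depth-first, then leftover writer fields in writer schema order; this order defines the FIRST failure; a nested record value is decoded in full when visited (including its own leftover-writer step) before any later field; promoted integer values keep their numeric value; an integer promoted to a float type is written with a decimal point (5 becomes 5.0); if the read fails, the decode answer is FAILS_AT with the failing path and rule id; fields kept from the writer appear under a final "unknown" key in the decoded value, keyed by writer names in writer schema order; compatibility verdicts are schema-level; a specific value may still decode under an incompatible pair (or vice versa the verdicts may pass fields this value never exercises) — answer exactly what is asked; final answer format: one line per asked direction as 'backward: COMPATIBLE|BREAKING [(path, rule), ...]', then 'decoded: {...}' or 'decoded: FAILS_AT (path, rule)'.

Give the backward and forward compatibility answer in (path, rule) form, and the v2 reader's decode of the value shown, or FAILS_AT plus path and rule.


in Order below, arrows point writer -> reader
backward on Order — v2 reading data written by v1:
  Meta -> Meta, writer optional: audit aligns to audit
  int64 -> int64, writer required: zip aligns to zip
  float64 -> float64, writer required: weight aligns to weight
  int32 -> int32, writer required: retries aligns to retries
  int64 -> int64, writer optional: quantity aligns to quantity
  int64 -> int64, writer optional: audit.duration aligns to audit.duration
  string -> string, writer optional: audit.phone aligns to audit.phone
  audit.blob: no writer match
  string -> string, writer required: audit.title aligns to audit.title
  nothing fires on Order: backward is COMPATIBLE
forward on Order — v1 reading data written by v2:
  Meta -> Meta, writer optional: audit aligns to audit
  int64 -> int64, writer optional: zip aligns to zip
  float64 -> float64, writer required: weight aligns to weight
  int32 -> int32, writer required: retries aligns to retries
  int64 -> int64, writer optional: quantity aligns to quantity
  int64 -> int64, writer optional: audit.duration aligns to audit.duration
  string -> string, writer optional: audit.phone aligns to audit.phone
  string -> string, writer optional: audit.title aligns to audit.title
  writer field audit.blob has no reader counterpart
  rule R1 violated at audit.title
  => 1 violation(s): forward is BREAKING for Order
decode walk for Order under reader schema v2:
  audit.duration := 40
  audit.phone := "gamma" (no value, default fills)
  audit.blob := 0xBEEF (no value, default fills)
  audit.title := "kappa"
  zip := 12
  weight := 10.0
  retries := 40
  quantity := null (not supplied -> null)
  => decoded: {"audit": {"duration": 40, "phone": "gamma", "blob": 0xBEEF, "title": "kappa"}, "zip": 12, "weight": 10.0, "retries": 40, "quantity": null}

backward: COMPATIBLE []; forward: BREAKING [(audit.title, R1)]; decoded: {"audit": {"duration": 40, "phone": "gamma", "blob": 0xBEEF, "title": "kappa"}, "zip": 12, "weight": 10.0, "retries": 40, "quantity": null}


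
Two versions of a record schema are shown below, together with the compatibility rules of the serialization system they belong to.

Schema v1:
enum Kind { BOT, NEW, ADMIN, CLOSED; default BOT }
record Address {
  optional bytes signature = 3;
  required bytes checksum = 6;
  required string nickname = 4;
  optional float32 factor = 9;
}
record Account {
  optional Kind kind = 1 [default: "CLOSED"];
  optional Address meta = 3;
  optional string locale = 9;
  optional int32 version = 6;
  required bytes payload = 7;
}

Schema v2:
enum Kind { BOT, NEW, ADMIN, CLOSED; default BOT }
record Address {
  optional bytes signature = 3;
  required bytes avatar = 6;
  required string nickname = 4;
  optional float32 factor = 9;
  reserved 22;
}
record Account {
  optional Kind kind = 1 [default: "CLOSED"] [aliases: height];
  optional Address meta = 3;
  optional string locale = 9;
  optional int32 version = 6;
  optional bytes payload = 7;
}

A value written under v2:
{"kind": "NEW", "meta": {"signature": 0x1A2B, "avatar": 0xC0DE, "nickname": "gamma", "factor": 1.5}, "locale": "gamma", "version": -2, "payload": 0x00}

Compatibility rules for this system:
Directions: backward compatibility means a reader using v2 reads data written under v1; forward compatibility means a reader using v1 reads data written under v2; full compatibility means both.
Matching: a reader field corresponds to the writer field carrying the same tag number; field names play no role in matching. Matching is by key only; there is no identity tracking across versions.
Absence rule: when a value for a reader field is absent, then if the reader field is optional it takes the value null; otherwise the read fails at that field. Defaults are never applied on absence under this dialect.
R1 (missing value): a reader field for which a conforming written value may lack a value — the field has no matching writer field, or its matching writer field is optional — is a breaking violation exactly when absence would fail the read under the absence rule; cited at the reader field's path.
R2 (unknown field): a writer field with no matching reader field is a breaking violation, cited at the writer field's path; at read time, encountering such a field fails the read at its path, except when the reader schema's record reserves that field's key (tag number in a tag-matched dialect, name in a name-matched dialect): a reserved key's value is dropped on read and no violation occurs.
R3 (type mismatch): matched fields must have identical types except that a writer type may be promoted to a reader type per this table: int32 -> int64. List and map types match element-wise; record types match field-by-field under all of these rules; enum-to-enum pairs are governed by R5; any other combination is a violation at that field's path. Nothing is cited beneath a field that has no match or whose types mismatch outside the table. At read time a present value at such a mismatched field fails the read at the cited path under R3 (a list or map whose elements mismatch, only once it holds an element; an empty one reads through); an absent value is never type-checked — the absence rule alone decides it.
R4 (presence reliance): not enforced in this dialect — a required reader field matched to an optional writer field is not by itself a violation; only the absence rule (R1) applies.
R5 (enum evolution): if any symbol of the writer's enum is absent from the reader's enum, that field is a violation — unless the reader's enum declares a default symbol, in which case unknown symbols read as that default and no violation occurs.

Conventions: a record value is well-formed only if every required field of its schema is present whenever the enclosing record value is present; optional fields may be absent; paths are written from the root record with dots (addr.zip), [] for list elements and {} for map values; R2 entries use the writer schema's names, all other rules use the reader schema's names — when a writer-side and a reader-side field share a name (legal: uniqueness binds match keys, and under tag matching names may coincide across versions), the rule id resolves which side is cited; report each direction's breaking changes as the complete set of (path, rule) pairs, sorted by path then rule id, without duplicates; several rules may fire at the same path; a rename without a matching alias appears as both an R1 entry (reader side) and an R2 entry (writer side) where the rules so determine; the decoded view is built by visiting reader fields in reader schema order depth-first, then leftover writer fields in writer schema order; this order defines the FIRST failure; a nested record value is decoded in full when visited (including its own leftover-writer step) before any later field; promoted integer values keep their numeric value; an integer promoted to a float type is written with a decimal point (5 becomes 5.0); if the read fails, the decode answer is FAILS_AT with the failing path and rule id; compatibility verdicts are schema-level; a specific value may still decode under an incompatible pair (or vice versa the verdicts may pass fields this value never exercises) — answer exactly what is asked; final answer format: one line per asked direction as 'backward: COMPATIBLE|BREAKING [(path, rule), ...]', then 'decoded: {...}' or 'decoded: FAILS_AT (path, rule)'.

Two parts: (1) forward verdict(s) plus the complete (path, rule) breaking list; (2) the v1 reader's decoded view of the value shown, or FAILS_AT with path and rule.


arrows below run writer -> reader for Account
forward on Account — v1 reading data written by v2:
  kind: paired with writer kind (Kind -> Kind; writer optional)
  meta: paired with writer meta (Address -> Address; writer optional)
  locale: paired with writer locale (string -> string; writer optional)
  version: paired with writer version (int32 -> int32; writer optional)
  payload: paired with writer payload (bytes -> bytes; writer optional)
  meta.signature: paired with writer meta.signature (bytes -> bytes; writer optional)
  meta.checksum: paired with writer meta.avatar (bytes -> bytes; writer required)
  meta.nickname: paired with writer meta.nickname (string -> string; writer required)
  meta.factor: paired with writer meta.factor (float32 -> float32; writer optional)
  R1 fires at payload
  => forward verdict for Account: BREAKING, 1 violation(s)
migrating the Account value to v1:
  kind := "NEW"
  meta.signature := 0x1A2B
  meta.checksum := 0xC0DE (from writer avatar)
  meta.nickname := "gamma"
  meta.factor := 1.5
  locale := "gamma"
  version := -2
  payload := 0x00
  => decoded: {"kind": "NEW", "meta": {"signature": 0x1A2B, "checksum": 0xC0DE, "nickname": "gamma", "factor": 1.5}, "locale": "gamma", "version": -2, "payload": 0x00}
checking off the Account differences that do not matter here:
  renamed field checksum to avatar in record Address -> fires no rule on Account, leaving the asked answer as it is

forward: BREAKING [(payload, R1)]; decoded: {"kind": "NEW", "meta": {"signature": 0x1A2B, "checksum": 0xC0DE, "nickname": "gamma", "factor": 1.5}, "locale": "gamma", "version": -2, "payload": 0x00}


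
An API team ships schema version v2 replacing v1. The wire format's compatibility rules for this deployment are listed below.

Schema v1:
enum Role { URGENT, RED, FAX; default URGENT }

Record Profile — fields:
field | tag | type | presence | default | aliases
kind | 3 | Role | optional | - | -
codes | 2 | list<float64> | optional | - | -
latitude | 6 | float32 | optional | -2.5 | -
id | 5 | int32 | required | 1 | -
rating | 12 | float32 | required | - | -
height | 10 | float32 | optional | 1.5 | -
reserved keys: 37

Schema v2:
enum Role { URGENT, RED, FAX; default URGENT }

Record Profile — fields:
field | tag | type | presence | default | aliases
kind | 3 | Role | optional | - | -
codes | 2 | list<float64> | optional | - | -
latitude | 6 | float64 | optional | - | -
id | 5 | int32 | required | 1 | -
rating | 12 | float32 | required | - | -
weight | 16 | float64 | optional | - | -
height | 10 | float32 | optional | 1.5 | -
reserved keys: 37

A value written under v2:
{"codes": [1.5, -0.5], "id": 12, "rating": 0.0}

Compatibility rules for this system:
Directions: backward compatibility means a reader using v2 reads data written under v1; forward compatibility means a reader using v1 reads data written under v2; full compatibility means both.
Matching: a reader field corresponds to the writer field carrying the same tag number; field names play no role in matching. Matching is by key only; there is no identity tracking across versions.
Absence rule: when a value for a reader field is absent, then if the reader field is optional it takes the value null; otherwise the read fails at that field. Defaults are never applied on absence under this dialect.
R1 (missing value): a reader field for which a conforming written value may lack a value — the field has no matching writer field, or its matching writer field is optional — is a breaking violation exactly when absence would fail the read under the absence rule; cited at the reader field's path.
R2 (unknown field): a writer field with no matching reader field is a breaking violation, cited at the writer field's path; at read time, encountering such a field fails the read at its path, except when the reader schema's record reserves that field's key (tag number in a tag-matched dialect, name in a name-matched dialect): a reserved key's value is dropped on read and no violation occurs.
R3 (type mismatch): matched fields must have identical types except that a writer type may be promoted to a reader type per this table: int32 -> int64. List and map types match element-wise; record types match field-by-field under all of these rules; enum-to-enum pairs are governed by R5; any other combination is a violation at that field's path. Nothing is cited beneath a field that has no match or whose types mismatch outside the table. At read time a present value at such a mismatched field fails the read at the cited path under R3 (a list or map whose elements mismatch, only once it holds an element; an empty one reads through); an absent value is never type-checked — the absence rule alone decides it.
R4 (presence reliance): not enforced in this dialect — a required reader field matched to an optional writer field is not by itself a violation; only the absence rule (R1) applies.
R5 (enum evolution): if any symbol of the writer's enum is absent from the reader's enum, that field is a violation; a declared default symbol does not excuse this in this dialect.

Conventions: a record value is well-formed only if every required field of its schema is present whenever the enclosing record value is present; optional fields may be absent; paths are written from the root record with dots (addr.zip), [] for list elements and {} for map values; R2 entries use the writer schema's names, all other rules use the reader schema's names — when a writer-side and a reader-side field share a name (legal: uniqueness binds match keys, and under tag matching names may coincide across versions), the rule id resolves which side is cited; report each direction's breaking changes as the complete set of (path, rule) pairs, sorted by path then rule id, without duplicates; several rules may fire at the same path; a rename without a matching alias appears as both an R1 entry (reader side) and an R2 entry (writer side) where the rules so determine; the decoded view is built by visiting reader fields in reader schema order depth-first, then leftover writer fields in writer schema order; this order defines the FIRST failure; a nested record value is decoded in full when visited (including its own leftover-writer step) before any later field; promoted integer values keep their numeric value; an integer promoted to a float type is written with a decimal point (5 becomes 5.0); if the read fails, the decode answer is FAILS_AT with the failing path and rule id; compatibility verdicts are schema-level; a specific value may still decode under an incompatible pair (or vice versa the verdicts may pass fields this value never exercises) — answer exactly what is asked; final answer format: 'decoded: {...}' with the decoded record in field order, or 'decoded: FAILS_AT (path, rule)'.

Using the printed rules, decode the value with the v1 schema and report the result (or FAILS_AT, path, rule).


arrows below run writer -> reader for Profile
decoding the Profile value with the v1 reader:
  kind := null (absent, optional -> null)
  codes := [1.5, -0.5]
  latitude := null (absent, optional -> null)
  id := 12
  rating := 0.0
  height := null (absent, optional -> null)
  => decoded: {"kind": null, "codes": [1.5, -0.5], "latitude": null, "id": 12, "rating": 0.0, "height": null}
ruling out the remaining Profile differences:
  added field weight to record Profile: optional float64, tag 16 (in v2 it sits immediately before height) -> matters for Profile compatibility verdicts, not for this value's decode
  field latitude in record Profile: type float32 changed to float64 (its default is dropped) -> matters for Profile compatibility verdicts, not for this value's decode

decoded: {"kind": null, "codes": [1.5, -0.5], "latitude": null, "id": 12, "rating": 0.0, "height": null}


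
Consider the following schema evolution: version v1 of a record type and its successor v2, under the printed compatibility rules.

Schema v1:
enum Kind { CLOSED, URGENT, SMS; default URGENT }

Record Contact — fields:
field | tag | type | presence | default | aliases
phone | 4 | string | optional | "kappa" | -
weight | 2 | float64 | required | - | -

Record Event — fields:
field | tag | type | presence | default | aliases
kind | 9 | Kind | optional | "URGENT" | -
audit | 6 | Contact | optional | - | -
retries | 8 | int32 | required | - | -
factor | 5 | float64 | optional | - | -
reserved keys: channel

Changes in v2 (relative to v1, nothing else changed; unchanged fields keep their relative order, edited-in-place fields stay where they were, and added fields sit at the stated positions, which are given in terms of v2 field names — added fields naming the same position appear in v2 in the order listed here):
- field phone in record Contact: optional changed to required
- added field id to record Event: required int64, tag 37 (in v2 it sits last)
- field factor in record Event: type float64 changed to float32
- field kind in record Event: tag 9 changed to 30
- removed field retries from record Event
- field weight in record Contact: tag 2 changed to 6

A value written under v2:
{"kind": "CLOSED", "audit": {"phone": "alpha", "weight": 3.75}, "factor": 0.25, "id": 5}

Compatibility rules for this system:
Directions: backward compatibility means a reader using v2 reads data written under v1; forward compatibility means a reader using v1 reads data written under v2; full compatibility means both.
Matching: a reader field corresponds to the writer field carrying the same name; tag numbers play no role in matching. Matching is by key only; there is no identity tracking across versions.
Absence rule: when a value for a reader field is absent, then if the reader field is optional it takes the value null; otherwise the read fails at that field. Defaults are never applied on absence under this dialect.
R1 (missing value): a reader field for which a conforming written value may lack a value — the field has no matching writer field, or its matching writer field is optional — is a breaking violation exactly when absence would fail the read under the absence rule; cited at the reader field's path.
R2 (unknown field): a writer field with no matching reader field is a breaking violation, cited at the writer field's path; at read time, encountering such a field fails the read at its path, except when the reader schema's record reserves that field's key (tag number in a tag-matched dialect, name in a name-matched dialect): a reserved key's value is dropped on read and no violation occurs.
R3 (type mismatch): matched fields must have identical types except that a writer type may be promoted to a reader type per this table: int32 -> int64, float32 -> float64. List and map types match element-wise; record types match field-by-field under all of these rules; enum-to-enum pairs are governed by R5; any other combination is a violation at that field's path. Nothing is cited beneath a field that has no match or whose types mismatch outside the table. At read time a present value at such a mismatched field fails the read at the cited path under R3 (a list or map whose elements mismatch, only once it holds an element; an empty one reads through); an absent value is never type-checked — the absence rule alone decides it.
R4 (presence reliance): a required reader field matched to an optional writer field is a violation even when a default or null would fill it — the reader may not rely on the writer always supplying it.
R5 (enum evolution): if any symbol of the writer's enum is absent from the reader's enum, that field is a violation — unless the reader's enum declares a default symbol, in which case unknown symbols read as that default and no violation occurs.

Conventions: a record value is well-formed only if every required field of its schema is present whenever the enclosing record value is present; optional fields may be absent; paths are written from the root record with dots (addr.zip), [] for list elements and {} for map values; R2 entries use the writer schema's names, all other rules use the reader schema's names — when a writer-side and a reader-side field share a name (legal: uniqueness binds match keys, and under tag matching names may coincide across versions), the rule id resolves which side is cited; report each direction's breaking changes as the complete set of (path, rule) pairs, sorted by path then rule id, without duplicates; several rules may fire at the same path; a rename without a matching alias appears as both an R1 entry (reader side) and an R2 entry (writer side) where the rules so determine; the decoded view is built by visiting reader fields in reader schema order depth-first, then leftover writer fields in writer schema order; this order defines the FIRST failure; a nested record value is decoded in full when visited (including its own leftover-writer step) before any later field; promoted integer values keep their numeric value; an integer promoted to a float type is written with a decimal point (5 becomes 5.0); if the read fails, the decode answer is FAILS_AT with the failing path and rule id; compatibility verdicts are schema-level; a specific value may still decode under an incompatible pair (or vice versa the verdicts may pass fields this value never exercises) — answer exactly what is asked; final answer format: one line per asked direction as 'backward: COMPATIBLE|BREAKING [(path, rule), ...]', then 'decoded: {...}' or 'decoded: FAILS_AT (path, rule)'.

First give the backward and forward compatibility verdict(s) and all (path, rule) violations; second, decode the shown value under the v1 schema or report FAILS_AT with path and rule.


backward: BREAKING [(audit.phone, R1), (audit.phone, R4), (factor, R3), (id, R1), (retries, R2)]; forward: BREAKING [(id, R2), (retries, R1)]; decoded: FAILS_AT (retries, R1)

arrows below run writer -> reader for Event
backward pass over Event, reader schema v2, writer schema v1:
  kind: paired with writer kind (Kind -> Kind; writer optional)
  audit: paired with writer audit (Contact -> Contact; writer optional)
  factor: paired with writer factor (float64 -> float32; writer optional)
  id has no writer counterpart
  retries (writer side), unknown to reader
  audit.phone: paired with writer audit.phone (string -> string; writer optional)
  audit.weight: paired with writer audit.weight (float64 -> float64; writer required)
  violation R1 at audit.phone
  violation R4 at audit.phone
  violation R3 at factor
  violation R1 at id
  violation R2 at retries
  => 5 violation(s): backward is BREAKING for Event
forward pass over Event, reader schema v1, writer schema v2:
  kind: paired with writer kind (Kind -> Kind; writer optional)
  audit: paired with writer audit (Contact -> Contact; writer optional)
  retries has no writer counterpart
  factor: paired with writer factor (float32 -> float64; writer optional)
  id (writer side), unknown to reader
  audit.phone: paired with writer audit.phone (string -> string; writer required)
  audit.weight: paired with writer audit.weight (float64 -> float64; writer required)
  violation R2 at id
  violation R1 at retries
  => 2 violation(s): forward is BREAKING for Event
decode walk for Event under reader schema v1:
  kind := "CLOSED"
  audit.phone := "alpha"
  audit.weight := 3.75
  read fails at retries under R1 (no fill)
  => FAILS_AT (retries, R1)


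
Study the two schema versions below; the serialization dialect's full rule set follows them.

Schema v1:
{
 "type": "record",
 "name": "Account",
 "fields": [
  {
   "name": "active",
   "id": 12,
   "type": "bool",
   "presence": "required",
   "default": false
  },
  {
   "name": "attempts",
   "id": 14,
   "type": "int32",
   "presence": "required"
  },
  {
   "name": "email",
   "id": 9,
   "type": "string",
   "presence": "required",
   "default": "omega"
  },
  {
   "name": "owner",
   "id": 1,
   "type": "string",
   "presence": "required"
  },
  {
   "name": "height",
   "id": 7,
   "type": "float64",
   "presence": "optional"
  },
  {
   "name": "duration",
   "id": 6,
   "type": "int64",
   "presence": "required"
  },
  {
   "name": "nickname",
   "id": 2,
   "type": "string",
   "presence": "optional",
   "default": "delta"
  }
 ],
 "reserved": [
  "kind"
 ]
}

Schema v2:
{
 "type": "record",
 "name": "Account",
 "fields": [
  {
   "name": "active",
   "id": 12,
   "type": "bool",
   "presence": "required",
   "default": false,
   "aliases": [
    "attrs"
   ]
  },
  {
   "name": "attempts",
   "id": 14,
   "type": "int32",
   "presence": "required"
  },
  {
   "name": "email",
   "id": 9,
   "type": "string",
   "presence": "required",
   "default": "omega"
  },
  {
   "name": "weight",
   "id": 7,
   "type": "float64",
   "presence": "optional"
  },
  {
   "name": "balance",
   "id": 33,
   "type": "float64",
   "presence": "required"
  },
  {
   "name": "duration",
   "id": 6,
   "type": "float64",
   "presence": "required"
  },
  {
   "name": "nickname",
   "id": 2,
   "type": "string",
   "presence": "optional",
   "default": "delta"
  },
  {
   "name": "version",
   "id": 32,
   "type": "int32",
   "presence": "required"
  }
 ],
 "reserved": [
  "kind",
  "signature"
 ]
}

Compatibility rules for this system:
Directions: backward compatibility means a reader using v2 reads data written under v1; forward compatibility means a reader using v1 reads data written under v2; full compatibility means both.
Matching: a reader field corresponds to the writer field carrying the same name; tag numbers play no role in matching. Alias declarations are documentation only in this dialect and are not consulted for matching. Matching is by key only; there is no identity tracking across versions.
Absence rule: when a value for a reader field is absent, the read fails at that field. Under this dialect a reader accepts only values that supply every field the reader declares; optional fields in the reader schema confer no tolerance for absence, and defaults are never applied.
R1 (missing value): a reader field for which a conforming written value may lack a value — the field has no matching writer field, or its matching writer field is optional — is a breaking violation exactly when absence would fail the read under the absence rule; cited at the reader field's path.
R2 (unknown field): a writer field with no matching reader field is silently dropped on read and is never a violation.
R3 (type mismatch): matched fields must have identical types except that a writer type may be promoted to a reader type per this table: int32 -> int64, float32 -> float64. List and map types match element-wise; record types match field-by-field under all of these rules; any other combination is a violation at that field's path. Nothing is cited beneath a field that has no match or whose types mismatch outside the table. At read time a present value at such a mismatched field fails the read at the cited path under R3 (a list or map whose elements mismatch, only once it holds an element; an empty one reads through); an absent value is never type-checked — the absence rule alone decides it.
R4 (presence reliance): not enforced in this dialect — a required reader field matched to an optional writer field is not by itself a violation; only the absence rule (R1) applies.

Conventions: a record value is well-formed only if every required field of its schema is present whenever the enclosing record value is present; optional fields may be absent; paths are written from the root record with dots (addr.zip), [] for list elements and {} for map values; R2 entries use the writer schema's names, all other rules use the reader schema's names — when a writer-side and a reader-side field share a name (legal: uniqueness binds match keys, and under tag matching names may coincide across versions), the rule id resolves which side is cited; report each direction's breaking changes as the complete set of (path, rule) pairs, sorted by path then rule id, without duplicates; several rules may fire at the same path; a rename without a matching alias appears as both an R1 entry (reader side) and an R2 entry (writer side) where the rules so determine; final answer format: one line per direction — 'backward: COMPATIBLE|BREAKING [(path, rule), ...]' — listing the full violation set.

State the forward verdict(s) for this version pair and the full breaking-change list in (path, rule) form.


in Account below, arrows point writer -> reader
forward pass over Account, reader schema v1, writer schema v2:
  writer required, bool -> bool: reader active maps from writer active
  writer required, int32 -> int32: reader attempts maps from writer attempts
  writer required, string -> string: reader email maps from writer email
  no writer field matches reader owner
  no writer field matches reader height
  writer required, float64 -> int64: reader duration maps from writer duration
  writer optional, string -> string: reader nickname maps from writer nickname
  writer weight: unknown to reader
  writer balance: unknown to reader
  writer version: unknown to reader
  violation R3 at duration
  violation R1 at height
  violation R1 at nickname
  violation R1 at owner
  => forward: BREAKING (4)
the rest of the Account diff is inert for this question:
  added field version to record Account: required int32, tag 32 (in v2 it sits last) -> fires only in the backward direction of Account, which is not asked here
  renamed field height to weight in record Account -> fires only in the backward direction of Account, which is not asked here
  added field balance to record Account: required float64, tag 33 (in v2 it sits immediately before duration) -> fires only in the backward direction of Account, which is not asked here

forward: BREAKING [(duration, R3), (height, R1), (nickname, R1), (owner, R1)]


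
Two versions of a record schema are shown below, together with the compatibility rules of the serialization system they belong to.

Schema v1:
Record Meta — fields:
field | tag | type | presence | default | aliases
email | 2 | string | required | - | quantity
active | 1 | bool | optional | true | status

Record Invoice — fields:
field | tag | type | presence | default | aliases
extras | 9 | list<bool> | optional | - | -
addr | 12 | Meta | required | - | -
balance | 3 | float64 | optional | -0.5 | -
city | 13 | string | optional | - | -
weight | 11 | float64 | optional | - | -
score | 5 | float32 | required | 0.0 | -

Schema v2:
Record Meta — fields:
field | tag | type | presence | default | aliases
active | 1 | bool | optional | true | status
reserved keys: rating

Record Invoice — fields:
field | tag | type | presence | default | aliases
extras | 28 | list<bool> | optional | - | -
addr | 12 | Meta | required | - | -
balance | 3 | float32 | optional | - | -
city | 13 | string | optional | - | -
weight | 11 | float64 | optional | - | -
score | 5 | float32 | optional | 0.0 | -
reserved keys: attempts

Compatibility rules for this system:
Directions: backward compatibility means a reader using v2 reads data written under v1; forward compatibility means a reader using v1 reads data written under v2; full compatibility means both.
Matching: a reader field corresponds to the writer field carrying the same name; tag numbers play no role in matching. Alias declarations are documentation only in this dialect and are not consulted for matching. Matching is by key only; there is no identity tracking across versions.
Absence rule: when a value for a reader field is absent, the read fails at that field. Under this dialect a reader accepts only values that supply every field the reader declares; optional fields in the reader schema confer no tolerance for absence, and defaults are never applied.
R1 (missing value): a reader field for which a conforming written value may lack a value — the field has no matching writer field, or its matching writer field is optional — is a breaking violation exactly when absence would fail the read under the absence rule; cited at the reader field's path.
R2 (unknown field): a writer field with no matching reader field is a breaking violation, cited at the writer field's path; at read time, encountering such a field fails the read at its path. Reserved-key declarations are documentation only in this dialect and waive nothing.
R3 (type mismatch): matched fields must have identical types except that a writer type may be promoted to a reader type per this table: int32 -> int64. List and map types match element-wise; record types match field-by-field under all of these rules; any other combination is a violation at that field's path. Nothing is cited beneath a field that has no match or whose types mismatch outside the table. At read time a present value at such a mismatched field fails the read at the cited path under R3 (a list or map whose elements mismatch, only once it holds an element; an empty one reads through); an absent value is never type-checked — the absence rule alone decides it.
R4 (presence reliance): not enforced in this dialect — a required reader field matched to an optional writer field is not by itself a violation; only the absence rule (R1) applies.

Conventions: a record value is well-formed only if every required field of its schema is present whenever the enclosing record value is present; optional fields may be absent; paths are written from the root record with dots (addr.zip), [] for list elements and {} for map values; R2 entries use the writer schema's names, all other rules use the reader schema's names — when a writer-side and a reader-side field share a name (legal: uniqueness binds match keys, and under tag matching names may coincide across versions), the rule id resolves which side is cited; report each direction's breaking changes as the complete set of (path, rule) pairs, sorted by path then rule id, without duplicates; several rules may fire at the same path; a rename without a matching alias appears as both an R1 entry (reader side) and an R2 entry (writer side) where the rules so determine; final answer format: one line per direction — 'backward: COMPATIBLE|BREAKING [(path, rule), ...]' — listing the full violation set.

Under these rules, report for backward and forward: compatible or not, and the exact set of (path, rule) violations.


arrows below run writer -> reader for Invoice
backward pass over Invoice, reader schema v2, writer schema v1:
  list<bool> -> list<bool>, writer optional: extras aligns to extras
  Meta -> Meta, writer required: addr aligns to addr
  float64 -> float32, writer optional: balance aligns to balance
  string -> string, writer optional: city aligns to city
  float64 -> float64, writer optional: weight aligns to weight
  float32 -> float32, writer required: score aligns to score
  bool -> bool, writer optional: addr.active aligns to addr.active
  writer field addr.email has no reader counterpart
  rule R1 violated at addr.active
  rule R2 violated at addr.email
  rule R1 violated at balance
  rule R3 violated at balance
  rule R1 violated at city
  rule R1 violated at extras
  rule R1 violated at weight
  => 7 violation(s): backward is BREAKING for Invoice
forward pass over Invoice, reader schema v1, writer schema v2:
  list<bool> -> list<bool>, writer optional: extras aligns to extras
  Meta -> Meta, writer required: addr aligns to addr
  float32 -> float64, writer optional: balance aligns to balance
  string -> string, writer optional: city aligns to city
  float64 -> float64, writer optional: weight aligns to weight
  float32 -> float32, writer optional: score aligns to score
  addr.email: no writer match
  bool -> bool, writer optional: addr.active aligns to addr.active
  rule R1 violated at addr.active
  rule R1 violated at addr.email
  rule R1 violated at balance
  rule R3 violated at balance
  rule R1 violated at city
  rule R1 violated at extras
  rule R1 violated at score
  rule R1 violated at weight
  => 8 violation(s): forward is BREAKING for Invoice

backward: BREAKING [(addr.active, R1), (addr.email, R2), (balance, R1), (balance, R3), (city, R1), (extras, R1), (weight, R1)]; forward: BREAKING [(addr.active, R1), (addr.email, R1), (balance, R1), (balance, R3), (city, R1), (extras, R1), (score, R1), (weight, R1)]
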